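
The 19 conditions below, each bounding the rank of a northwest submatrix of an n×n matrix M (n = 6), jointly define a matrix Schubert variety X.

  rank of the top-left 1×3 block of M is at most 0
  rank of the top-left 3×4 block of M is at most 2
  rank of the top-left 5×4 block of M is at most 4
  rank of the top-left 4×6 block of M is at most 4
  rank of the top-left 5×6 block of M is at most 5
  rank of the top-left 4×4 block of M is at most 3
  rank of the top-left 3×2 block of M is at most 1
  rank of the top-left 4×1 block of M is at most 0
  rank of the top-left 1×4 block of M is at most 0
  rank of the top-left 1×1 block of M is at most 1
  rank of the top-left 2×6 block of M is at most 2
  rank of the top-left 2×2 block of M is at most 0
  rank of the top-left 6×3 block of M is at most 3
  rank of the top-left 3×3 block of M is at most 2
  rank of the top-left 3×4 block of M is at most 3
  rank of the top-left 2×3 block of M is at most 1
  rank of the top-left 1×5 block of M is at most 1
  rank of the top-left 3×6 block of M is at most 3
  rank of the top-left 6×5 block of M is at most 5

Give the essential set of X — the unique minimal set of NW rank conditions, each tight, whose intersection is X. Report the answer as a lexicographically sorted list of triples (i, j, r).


Reconstructing r_w from the 19 given conditions:

  0 | 0 | 0 | 0 | 1 | 1
  0 | 0 | 1 | 1 | 2 | 2
  0 | 1 | 2 | 2 | 3 | 3
  0 | 1 | 2 | 3 | 4 | 4
  1 | 2 | 3 | 4 | 5 | 5
  1 | 2 | 3 | 4 | 5 | 6

hence w(1..6) = (5, 3, 2, 4, 1, 6).

3 SE-corners of the 8-cell Rothe diagram give Ess(w):

[(1, 4, 0), (2, 2, 0), (4, 1, 0)]


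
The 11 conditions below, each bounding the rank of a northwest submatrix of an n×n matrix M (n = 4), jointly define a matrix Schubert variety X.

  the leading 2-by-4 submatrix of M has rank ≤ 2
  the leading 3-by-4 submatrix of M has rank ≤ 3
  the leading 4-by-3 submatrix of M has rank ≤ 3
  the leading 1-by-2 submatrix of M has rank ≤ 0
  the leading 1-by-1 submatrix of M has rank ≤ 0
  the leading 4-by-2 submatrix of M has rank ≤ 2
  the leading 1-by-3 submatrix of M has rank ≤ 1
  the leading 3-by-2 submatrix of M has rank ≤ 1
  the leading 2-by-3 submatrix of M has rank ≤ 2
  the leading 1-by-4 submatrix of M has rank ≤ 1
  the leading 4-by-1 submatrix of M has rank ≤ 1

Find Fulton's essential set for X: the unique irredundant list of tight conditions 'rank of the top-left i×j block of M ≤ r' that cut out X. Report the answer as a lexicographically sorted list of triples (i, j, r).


Reconstructing r_w from the 11 given conditions:

  row 1: 0  0  1  1
  row 2: 1  1  2  2
  row 3: 1  1  2  3
  row 4: 1  2  3  4

giving w = (3, 1, 4, 2) via Δ²R.

ℓ(w)=3; the 2 essential cells (i,j,r):

[(1, 2, 0), (3, 2, 1)]


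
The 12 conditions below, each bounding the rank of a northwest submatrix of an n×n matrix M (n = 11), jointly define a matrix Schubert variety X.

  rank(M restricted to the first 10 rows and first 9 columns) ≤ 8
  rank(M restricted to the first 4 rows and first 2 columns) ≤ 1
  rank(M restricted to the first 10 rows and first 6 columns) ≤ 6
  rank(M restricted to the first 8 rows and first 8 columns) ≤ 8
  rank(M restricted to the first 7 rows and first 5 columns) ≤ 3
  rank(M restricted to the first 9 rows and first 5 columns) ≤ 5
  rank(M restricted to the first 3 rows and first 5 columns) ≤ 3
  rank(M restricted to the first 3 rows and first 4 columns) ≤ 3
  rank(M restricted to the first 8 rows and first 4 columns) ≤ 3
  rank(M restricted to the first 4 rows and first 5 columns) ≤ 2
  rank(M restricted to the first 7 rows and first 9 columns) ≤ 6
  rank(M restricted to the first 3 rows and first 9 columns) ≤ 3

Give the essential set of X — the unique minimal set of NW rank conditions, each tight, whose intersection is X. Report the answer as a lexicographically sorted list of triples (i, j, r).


The tightest implied rank at each (i,j), from the 12 conditions:

  R[1]: 1 1 1 1 1 1 1 1 1 1 1
  R[2]: 1 1 2 2 2 2 2 2 2 2 2
  R[3]: 1 1 2 2 2 3 3 3 3 3 3
  R[4]: 1 1 2 2 2 3 4 4 4 4 4
  R[5]: 1 2 3 3 3 4 5 5 5 5 5
  R[6]: 1 2 3 3 3 4 5 6 6 6 6
  R[7]: 1 2 3 3 3 4 5 6 6 7 7
  R[8]: 1 2 3 3 4 5 6 7 7 8 8
  R[9]: 1 2 3 4 5 6 7 8 8 9 9
  R[10]: 1 2 3 4 5 6 7 8 8 9 10
  R[11]: 1 2 3 4 5 6 7 8 9 10 11

giving w = (1, 3, 6, 7, 2, 8, 10, 5, 4, 11, 9) via Δ²R.

|D(w)|=14, |Ess(w)|=6:

[(4, 2, 1), (4, 5, 2), (7, 5, 3), (7, 9, 6), (8, 4, 3), (10, 9, 8)]


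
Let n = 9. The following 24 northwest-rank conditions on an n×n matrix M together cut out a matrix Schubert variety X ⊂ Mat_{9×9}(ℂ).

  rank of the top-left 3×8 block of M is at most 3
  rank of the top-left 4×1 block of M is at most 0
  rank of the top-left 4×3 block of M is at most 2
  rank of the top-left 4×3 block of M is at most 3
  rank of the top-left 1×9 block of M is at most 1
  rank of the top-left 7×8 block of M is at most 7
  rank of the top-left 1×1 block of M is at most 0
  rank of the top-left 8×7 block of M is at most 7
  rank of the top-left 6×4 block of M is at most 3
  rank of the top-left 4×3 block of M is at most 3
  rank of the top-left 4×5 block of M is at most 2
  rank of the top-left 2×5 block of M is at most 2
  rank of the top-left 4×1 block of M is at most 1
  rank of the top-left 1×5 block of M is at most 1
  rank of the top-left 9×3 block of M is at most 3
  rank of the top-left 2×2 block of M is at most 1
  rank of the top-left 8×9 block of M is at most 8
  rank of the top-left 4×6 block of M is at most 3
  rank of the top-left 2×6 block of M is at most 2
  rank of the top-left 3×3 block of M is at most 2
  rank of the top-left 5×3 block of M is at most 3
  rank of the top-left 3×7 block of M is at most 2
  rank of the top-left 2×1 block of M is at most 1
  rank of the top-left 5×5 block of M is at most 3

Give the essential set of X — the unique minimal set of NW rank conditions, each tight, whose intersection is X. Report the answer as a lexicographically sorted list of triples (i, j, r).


Rank table r_w(9×9) implied by the 24 constraints:

  row 1: 0 | 1 | 1 | 1 | 1 | 1 | 1 | 1 | 1
  row 2: 0 | 1 | 2 | 2 | 2 | 2 | 2 | 2 | 2
  row 3: 0 | 1 | 2 | 2 | 2 | 2 | 2 | 3 | 3
  row 4: 0 | 1 | 2 | 2 | 2 | 3 | 3 | 4 | 4
  row 5: 1 | 2 | 3 | 3 | 3 | 4 | 4 | 5 | 5
  row 6: 1 | 2 | 3 | 3 | 4 | 5 | 5 | 6 | 6
  row 7: 1 | 2 | 3 | 4 | 5 | 6 | 6 | 7 | 7
  row 8: 1 | 2 | 3 | 4 | 5 | 6 | 7 | 8 | 8
  row 9: 1 | 2 | 3 | 4 | 5 | 6 | 7 | 8 | 9

second differences of R give the permutation w = (2, 3, 8, 6, 1, 5, 4, 7, 9).

Rothe diagram D(w) (11 cells), 4 SE-corners (essential conditions):

[(3, 7, 2), (4, 1, 0), (4, 5, 2), (6, 4, 3)]


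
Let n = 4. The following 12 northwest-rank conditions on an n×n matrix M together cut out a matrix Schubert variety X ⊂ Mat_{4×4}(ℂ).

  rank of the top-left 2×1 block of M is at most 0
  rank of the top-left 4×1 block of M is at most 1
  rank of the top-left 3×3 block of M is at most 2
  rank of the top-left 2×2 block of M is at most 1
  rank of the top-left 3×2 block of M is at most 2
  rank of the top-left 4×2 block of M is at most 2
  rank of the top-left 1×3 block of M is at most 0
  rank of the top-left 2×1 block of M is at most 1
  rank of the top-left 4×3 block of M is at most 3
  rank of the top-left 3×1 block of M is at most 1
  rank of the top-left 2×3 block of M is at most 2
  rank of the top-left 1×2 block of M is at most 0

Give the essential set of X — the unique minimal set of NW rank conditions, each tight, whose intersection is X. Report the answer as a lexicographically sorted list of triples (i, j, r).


Recovering R(i,j) via the rank-extension bound from the 12 conditions:

  row 1: 0 0 0 1
  row 2: 0 1 1 2
  row 3: 1 2 2 3
  row 4: 1 2 3 4

hence w(1..4) = (4, 2, 1, 3).

Fulton essential set (2 of the 4 Rothe cells):

[(1, 3, 0), (2, 1, 0)]


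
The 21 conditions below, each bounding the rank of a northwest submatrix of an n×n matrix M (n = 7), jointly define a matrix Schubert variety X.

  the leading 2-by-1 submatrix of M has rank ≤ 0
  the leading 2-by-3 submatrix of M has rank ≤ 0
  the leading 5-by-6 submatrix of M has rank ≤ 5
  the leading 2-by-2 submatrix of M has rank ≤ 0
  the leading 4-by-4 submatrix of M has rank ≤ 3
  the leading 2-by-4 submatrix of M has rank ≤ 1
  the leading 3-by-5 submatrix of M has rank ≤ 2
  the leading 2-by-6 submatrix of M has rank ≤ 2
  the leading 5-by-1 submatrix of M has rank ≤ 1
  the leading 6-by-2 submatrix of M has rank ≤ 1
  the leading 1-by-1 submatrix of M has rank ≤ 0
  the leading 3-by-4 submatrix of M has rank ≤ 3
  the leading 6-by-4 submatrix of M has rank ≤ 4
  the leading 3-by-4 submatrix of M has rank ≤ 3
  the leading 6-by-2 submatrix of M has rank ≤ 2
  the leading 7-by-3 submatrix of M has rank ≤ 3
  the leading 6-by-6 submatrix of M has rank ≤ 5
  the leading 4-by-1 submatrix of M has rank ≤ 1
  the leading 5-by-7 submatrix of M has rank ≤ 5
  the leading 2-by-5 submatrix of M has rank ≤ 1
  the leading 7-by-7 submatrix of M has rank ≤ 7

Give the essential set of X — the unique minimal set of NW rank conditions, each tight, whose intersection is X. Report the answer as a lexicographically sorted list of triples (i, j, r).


Recovering R(i,j) via the rank-extension bound from the 21 conditions:

  i=1: 0 | 0 | 0 | 1 | 1 | 1 | 1
  i=2: 0 | 0 | 0 | 1 | 1 | 2 | 2
  i=3: 1 | 1 | 1 | 2 | 2 | 3 | 3
  i=4: 1 | 1 | 2 | 3 | 3 | 4 | 4
  i=5: 1 | 1 | 2 | 3 | 4 | 5 | 5
  i=6: 1 | 1 | 2 | 3 | 4 | 5 | 6
  i=7: 1 | 2 | 3 | 4 | 5 | 6 | 7

hence w(1..7) = (4, 6, 1, 3, 5, 7, 2).

D(w) has 10 cells with 3 SE-corners; essential set:

[(2, 3, 0), (2, 5, 1), (6, 2, 1)]


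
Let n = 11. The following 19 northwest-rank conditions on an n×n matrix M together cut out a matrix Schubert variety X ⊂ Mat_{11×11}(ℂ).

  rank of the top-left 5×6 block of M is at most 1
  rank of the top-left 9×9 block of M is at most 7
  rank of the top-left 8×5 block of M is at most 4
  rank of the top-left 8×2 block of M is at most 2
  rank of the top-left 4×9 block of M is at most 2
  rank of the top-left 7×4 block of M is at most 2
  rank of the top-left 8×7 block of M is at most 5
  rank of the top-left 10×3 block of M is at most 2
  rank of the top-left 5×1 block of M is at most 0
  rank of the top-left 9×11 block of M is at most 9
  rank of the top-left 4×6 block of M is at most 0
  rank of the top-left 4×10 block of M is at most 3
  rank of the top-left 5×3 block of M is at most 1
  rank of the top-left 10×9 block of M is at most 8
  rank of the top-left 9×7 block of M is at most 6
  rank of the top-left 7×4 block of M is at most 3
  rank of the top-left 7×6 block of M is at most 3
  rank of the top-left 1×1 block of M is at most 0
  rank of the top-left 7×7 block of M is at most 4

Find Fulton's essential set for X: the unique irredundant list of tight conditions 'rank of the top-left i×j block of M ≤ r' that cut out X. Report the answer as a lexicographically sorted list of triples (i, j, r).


Propagating the 19 rank bounds to every northwest block:

  R[1]: 0 0 0 0 0 0 1 1 1 1 1
  R[2]: 0 0 0 0 0 0 1 2 2 2 2
  R[3]: 0 0 0 0 0 0 1 2 2 3 3
  R[4]: 0 0 0 0 0 0 1 2 2 3 4
  R[5]: 0 1 1 1 1 1 2 3 3 4 5
  R[6]: 1 2 2 2 2 2 3 4 4 5 6
  R[7]: 1 2 2 2 3 3 4 5 5 6 7
  R[8]: 1 2 2 3 4 4 5 6 6 7 8
  R[9]: 1 2 2 3 4 5 6 7 7 8 9
  R[10]: 1 2 2 3 4 5 6 7 8 9 10
  R[11]: 1 2 3 4 5 6 7 8 9 10 11

second differences of R give the permutation w = (7, 8, 10, 11, 2, 1, 5, 4, 6, 9, 3).

Rothe diagram D(w) (32 cells), 5 SE-corners (essential conditions):

[(4, 6, 0), (4, 9, 2), (5, 1, 0), (7, 4, 2), (10, 3, 2)]


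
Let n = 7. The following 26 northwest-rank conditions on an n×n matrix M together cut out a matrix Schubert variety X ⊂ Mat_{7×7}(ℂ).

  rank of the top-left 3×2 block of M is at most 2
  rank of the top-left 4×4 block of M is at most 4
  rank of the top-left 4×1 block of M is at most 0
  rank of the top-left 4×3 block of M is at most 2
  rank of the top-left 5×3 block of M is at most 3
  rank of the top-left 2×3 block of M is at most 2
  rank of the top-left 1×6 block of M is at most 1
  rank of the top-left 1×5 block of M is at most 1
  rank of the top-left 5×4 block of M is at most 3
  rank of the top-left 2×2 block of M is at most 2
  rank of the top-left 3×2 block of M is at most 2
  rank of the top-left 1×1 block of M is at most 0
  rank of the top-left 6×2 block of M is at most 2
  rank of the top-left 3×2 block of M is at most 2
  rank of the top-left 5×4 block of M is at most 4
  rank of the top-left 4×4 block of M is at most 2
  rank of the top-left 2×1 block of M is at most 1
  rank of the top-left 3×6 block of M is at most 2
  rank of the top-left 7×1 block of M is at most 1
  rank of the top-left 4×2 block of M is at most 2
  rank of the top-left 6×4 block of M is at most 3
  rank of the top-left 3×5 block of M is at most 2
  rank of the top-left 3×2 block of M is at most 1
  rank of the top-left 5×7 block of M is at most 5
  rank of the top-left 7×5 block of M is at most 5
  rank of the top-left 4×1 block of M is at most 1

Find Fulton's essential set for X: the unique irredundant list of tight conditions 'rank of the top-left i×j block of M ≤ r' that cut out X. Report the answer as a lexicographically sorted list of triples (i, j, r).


Propagating the 26 rank bounds to every northwest block:

  R[1]: 0  1  1  1  1  1  1
  R[2]: 0  1  2  2  2  2  2
  R[3]: 0  1  2  2  2  2  3
  R[4]: 0  1  2  2  3  3  4
  R[5]: 1  2  3  3  4  4  5
  R[6]: 1  2  3  3  4  5  6
  R[7]: 1  2  3  4  5  6  7

reading off 1-entries of Δ²R: w = (2, 3, 7, 5, 1, 6, 4).

|D(w)|=9, |Ess(w)|=4:

[(3, 6, 2), (4, 1, 0), (4, 4, 2), (6, 4, 3)]


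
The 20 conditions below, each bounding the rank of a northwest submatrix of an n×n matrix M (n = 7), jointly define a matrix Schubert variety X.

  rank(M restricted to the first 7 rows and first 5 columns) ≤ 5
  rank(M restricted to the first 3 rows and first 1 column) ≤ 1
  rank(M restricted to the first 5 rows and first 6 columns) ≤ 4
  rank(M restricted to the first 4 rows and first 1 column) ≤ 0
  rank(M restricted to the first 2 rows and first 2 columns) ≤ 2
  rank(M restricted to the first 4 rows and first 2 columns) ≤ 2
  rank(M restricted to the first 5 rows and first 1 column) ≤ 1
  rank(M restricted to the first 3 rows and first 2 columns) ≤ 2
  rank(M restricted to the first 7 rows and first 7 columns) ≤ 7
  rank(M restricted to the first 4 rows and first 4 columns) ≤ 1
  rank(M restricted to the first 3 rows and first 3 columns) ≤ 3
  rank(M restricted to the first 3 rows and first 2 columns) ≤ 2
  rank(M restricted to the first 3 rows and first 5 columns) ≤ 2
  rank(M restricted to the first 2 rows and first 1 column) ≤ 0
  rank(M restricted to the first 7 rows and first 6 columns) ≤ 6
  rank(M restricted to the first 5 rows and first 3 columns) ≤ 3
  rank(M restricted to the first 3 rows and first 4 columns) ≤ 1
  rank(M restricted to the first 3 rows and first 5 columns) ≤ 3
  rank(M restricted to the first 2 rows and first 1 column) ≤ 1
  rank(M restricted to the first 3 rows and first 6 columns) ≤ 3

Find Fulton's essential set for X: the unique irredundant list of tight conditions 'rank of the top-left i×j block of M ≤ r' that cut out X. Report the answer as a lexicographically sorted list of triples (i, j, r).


Recovering R(i,j) via the rank-extension bound from the 20 conditions:

  0  1  1  1  1  1  1
  0  1  1  1  2  2  2
  0  1  1  1  2  3  3
  0  1  1  1  2  3  4
  1  2  2  2  3  4  5
  1  2  3  3  4  5  6
  1  2  3  4  5  6  7

reading off 1-entries of Δ²R: w = (2, 5, 6, 7, 1, 3, 4).

ℓ(w)=10; the 2 essential cells (i,j,r):

[(4, 1, 0), (4, 4, 1)]


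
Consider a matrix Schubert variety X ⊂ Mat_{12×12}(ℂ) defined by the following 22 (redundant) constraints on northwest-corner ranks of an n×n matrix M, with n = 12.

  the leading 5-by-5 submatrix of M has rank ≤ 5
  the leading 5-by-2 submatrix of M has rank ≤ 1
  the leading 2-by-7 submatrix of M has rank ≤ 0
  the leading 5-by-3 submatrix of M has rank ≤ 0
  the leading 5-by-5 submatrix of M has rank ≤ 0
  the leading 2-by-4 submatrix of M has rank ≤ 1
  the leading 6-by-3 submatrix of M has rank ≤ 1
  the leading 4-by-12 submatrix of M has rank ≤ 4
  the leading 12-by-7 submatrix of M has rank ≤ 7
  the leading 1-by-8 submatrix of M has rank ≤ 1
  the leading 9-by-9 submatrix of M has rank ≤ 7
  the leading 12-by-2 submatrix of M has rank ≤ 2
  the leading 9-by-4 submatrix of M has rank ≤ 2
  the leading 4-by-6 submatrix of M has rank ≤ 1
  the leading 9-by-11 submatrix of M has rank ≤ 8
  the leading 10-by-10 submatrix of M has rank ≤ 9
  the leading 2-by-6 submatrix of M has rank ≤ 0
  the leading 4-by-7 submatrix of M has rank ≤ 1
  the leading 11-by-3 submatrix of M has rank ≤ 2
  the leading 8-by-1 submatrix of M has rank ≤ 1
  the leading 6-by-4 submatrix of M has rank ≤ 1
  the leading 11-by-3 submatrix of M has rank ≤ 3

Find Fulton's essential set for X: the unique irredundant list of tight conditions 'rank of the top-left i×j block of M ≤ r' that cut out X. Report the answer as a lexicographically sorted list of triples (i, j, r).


Propagating the 22 rank bounds to every northwest block:

  R[1]: 0, 0, 0, 0, 0, 0, 0, 1, 1, 1, 1, 1
  R[2]: 0, 0, 0, 0, 0, 0, 0, 1, 2, 2, 2, 2
  R[3]: 0, 0, 0, 0, 0, 1, 1, 2, 3, 3, 3, 3
  R[4]: 0, 0, 0, 0, 0, 1, 1, 2, 3, 4, 4, 4
  R[5]: 0, 0, 0, 0, 0, 1, 2, 3, 4, 5, 5, 5
  R[6]: 1, 1, 1, 1, 1, 2, 3, 4, 5, 6, 6, 6
  R[7]: 1, 2, 2, 2, 2, 3, 4, 5, 6, 7, 7, 7
  R[8]: 1, 2, 2, 2, 3, 4, 5, 6, 7, 8, 8, 8
  R[9]: 1, 2, 2, 2, 3, 4, 5, 6, 7, 8, 8, 9
  R[10]: 1, 2, 2, 3, 4, 5, 6, 7, 8, 9, 9, 10
  R[11]: 1, 2, 2, 3, 4, 5, 6, 7, 8, 9, 10, 11
  R[12]: 1, 2, 3, 4, 5, 6, 7, 8, 9, 10, 11, 12

the unique w with this rank table is (8, 9, 6, 10, 7, 1, 2, 5, 12, 4, 11, 3).

Fulton essential set (6 of the 37 Rothe cells):

[(2, 7, 0), (4, 7, 1), (5, 5, 0), (9, 4, 2), (9, 11, 8), (11, 3, 2)]


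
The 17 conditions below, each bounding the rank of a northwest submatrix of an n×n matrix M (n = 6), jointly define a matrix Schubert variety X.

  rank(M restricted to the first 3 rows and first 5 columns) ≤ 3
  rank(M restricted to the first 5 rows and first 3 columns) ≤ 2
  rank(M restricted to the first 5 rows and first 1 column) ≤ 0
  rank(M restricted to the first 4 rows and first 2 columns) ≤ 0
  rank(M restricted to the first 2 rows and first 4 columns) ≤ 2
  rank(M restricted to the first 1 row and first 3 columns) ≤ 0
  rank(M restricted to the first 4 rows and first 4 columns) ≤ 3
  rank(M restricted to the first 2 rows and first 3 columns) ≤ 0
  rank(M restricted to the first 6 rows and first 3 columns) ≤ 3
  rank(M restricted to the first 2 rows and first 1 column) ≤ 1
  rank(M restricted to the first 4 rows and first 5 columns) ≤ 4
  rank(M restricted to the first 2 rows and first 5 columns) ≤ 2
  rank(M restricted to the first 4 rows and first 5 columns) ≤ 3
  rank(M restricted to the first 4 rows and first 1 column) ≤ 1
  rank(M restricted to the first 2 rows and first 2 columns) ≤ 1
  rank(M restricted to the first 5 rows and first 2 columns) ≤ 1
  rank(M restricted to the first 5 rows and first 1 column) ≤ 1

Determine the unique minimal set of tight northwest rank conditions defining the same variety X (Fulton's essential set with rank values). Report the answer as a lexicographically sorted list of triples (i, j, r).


Computing R[i][j] = min implied NW-rank bound (n=6, 17 conditions):

  i=1: 0, 0, 0, 1, 1, 1
  i=2: 0, 0, 0, 1, 2, 2
  i=3: 0, 0, 1, 2, 3, 3
  i=4: 0, 0, 1, 2, 3, 4
  i=5: 0, 1, 2, 3, 4, 5
  i=6: 1, 2, 3, 4, 5, 6

giving w = (4, 5, 3, 6, 2, 1) via Δ²R.

3 SE-corners of the 11-cell Rothe diagram give Ess(w):

[(2, 3, 0), (4, 2, 0), (5, 1, 0)]


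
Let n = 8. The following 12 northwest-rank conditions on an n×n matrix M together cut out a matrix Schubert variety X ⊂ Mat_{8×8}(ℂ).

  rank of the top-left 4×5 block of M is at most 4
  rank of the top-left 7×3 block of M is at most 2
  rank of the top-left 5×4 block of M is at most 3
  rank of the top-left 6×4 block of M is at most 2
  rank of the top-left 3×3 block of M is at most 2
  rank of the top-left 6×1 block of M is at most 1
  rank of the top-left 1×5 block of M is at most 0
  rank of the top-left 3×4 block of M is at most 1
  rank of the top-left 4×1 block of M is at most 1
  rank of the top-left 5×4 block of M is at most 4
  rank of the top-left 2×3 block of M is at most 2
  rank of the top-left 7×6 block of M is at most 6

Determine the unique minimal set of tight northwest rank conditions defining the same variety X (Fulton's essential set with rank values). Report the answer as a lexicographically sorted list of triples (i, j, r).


Propagating the 12 rank bounds to every northwest block:

  row 1: 0  0  0  0  0  1  1  1
  row 2: 1  1  1  1  1  2  2  2
  row 3: 1  1  1  1  2  3  3  3
  row 4: 1  2  2  2  3  4  4  4
  row 5: 1  2  2  2  3  4  5  5
  row 6: 1  2  2  2  3  4  5  6
  row 7: 1  2  2  3  4  5  6  7
  row 8: 1  2  3  4  5  6  7  8

reading off 1-entries of Δ²R: w = (6, 1, 5, 2, 7, 8, 4, 3).

D(w) has 13 cells with 4 SE-corners; essential set:

[(1, 5, 0), (3, 4, 1), (6, 4, 2), (7, 3, 2)]


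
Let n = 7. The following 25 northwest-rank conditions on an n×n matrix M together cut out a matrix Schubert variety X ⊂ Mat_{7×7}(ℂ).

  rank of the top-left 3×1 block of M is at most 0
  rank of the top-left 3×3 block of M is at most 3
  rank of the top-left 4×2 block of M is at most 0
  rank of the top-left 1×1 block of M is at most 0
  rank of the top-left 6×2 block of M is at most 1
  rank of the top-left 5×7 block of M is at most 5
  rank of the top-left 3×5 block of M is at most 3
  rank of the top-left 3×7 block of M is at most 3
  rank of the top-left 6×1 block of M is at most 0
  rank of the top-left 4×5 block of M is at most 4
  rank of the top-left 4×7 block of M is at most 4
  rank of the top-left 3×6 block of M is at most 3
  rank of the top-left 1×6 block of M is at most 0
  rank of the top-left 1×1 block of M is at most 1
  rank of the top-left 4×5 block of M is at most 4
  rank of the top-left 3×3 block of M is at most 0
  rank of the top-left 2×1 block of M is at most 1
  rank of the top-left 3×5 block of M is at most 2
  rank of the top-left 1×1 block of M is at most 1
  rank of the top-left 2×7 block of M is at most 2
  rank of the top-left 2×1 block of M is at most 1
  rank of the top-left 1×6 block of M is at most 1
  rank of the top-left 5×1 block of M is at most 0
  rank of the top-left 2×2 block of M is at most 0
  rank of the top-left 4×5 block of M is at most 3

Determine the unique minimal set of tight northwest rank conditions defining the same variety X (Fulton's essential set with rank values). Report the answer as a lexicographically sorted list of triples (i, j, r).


The tightest implied rank at each (i,j), from the 25 conditions:

  row 1: 0 | 0 | 0 | 0 | 0 | 0 | 1
  row 2: 0 | 0 | 0 | 1 | 1 | 1 | 2
  row 3: 0 | 0 | 0 | 1 | 2 | 2 | 3
  row 4: 0 | 0 | 1 | 2 | 3 | 3 | 4
  row 5: 0 | 1 | 2 | 3 | 4 | 4 | 5
  row 6: 0 | 1 | 2 | 3 | 4 | 5 | 6
  row 7: 1 | 2 | 3 | 4 | 5 | 6 | 7

second differences of R give the permutation w = (7, 4, 5, 3, 2, 6, 1).

ℓ(w)=16; the 4 essential cells (i,j,r):

[(1, 6, 0), (3, 3, 0), (4, 2, 0), (6, 1, 0)]


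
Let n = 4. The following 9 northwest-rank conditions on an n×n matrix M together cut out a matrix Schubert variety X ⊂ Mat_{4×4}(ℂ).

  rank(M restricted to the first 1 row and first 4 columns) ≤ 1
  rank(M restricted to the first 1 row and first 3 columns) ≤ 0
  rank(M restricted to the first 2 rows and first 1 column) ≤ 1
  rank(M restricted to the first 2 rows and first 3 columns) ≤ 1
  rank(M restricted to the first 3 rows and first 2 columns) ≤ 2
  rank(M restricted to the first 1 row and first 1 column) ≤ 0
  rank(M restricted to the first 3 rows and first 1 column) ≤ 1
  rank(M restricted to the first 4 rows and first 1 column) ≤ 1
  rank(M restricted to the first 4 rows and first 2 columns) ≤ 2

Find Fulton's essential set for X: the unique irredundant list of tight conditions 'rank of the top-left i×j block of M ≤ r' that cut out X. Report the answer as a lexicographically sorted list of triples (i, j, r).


Recovering R(i,j) via the rank-extension bound from the 9 conditions:

  0  0  0  1
  1  1  1  2
  1  2  2  3
  1  2  3  4

the unique w with this rank table is (4, 1, 2, 3).

D(w) has 3 cells with 1 SE-corner; essential set:

[(1, 3, 0)]


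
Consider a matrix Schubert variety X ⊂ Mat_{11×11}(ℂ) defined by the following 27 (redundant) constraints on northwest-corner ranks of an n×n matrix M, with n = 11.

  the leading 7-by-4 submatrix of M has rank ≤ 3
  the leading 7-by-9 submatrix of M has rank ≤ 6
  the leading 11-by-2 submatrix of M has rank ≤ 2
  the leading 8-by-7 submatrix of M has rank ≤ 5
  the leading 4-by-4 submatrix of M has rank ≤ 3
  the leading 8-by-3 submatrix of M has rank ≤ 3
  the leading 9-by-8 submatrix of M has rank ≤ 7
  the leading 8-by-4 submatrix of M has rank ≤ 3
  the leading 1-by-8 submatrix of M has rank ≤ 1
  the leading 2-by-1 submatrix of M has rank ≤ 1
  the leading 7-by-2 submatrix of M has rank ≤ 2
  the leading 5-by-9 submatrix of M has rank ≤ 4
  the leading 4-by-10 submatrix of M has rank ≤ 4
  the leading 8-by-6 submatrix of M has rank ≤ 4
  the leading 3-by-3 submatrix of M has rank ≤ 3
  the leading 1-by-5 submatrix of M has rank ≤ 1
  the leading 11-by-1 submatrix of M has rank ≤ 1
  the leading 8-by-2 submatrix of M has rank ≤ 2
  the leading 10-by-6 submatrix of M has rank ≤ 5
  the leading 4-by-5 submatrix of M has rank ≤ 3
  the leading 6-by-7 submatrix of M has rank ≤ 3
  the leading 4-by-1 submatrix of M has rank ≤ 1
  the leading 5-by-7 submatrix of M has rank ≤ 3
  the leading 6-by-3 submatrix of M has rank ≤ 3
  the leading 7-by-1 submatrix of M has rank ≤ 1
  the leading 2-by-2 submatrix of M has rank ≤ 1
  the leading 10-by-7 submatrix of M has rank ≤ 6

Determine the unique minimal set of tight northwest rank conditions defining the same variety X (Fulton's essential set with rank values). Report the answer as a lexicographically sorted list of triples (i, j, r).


Computing R[i][j] = min implied NW-rank bound (n=11, 27 conditions):

  R[1]: 1 1 1 1 1 1 1 1 1 1 1
  R[2]: 1 1 2 2 2 2 2 2 2 2 2
  R[3]: 1 2 3 3 3 3 3 3 3 3 3
  R[4]: 1 2 3 3 3 3 3 4 4 4 4
  R[5]: 1 2 3 3 3 3 3 4 4 5 5
  R[6]: 1 2 3 3 3 3 3 4 5 6 6
  R[7]: 1 2 3 3 4 4 4 5 6 7 7
  R[8]: 1 2 3 3 4 4 5 6 7 8 8
  R[9]: 1 2 3 4 5 5 6 7 8 9 9
  R[10]: 1 2 3 4 5 5 6 7 8 9 10
  R[11]: 1 2 3 4 5 6 7 8 9 10 11

hence w(1..11) = (1, 3, 2, 8, 10, 9, 5, 7, 4, 11, 6).

D(w) has 18 cells with 6 SE-corners; essential set:

[(2, 2, 1), (5, 9, 4), (6, 7, 3), (8, 4, 3), (8, 6, 4), (10, 6, 5)]


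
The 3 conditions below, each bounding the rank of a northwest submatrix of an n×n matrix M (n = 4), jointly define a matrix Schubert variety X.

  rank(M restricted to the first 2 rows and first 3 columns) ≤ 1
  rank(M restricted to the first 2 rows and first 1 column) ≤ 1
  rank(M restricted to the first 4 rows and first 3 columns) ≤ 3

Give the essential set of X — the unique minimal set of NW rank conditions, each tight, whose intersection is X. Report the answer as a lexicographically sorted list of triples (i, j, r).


The tightest implied rank at each (i,j), from the 3 conditions:

  R[1]: 1, 1, 1, 1
  R[2]: 1, 1, 1, 2
  R[3]: 1, 2, 2, 3
  R[4]: 1, 2, 3, 4

giving w = (1, 4, 2, 3) via Δ²R.

D(w) has 2 cells with 1 SE-corner; essential set:

[(2, 3, 1)]


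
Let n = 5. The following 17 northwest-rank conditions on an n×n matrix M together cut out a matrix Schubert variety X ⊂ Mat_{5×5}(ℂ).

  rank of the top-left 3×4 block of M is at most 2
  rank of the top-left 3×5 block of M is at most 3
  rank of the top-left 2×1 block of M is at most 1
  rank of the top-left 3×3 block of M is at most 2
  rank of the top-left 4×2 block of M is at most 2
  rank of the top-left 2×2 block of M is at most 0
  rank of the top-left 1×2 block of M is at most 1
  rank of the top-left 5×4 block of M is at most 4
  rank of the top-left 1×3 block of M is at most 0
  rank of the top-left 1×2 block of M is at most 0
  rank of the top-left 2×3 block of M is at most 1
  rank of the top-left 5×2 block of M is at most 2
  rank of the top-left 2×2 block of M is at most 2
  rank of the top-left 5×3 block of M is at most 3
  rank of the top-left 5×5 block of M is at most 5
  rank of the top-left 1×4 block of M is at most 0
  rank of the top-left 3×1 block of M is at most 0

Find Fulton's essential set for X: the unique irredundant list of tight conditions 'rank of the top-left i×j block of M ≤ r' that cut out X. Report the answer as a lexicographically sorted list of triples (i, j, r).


Reconstructing r_w from the 17 given conditions:

  i=1: 0, 0, 0, 0, 1
  i=2: 0, 0, 1, 1, 2
  i=3: 0, 1, 2, 2, 3
  i=4: 1, 2, 3, 3, 4
  i=5: 1, 2, 3, 4, 5

hence w(1..5) = (5, 3, 2, 1, 4).

D(w) has 7 cells with 3 SE-corners; essential set:

[(1, 4, 0), (2, 2, 0), (3, 1, 0)]


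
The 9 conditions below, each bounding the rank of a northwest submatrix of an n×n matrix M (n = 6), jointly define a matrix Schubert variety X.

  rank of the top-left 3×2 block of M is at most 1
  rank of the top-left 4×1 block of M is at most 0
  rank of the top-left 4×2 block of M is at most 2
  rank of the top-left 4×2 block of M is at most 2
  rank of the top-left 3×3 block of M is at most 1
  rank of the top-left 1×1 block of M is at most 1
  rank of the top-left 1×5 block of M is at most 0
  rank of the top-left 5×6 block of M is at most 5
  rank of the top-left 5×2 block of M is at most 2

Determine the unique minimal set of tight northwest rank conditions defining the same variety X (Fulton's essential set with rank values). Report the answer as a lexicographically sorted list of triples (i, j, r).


Recovering R(i,j) via the rank-extension bound from the 9 conditions:

  0  0  0  0  0  1
  0  1  1  1  1  2
  0  1  1  2  2  3
  0  1  2  3  3  4
  1  2  3  4  4  5
  1  2  3  4  5  6

second differences of R give the permutation w = (6, 2, 4, 3, 1, 5).

Fulton essential set (3 of the 9 Rothe cells):

[(1, 5, 0), (3, 3, 1), (4, 1, 0)]


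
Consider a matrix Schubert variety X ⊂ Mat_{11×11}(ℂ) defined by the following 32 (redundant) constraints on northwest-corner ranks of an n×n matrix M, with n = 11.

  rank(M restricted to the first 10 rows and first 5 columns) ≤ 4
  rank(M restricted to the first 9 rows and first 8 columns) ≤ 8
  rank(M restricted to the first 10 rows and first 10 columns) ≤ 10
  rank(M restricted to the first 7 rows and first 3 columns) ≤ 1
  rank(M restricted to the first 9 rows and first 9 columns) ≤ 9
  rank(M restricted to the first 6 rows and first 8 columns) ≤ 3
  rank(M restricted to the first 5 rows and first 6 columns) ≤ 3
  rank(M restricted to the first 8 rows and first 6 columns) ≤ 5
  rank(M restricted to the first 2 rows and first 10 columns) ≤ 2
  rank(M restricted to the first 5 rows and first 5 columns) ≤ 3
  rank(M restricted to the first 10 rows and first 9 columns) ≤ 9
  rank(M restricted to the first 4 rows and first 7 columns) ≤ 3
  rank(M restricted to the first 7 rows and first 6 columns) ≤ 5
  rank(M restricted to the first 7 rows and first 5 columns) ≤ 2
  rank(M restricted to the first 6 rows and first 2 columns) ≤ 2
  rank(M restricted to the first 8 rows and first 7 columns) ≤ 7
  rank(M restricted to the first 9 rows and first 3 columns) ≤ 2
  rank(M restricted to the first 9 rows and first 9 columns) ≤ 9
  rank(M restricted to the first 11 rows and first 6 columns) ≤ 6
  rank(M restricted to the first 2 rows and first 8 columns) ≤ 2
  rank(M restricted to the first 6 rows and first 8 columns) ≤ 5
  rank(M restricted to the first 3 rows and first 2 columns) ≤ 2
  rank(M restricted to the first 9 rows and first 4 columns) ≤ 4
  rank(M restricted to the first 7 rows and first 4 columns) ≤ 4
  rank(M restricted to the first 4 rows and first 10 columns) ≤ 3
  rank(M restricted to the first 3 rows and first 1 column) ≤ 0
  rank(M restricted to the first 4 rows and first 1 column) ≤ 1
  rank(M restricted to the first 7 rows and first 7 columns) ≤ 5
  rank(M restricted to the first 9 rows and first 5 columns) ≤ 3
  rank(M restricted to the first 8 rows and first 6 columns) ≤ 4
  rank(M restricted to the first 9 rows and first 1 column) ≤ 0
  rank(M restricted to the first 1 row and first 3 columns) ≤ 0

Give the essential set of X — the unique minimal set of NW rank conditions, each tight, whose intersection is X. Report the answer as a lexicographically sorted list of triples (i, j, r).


Rank table r_w(11×11) implied by the 32 constraints:

  row 1: 0  0  0  1  1  1  1  1  1  1  1
  row 2: 0  1  1  2  2  2  2  2  2  2  2
  row 3: 0  1  1  2  2  3  3  3  3  3  3
  row 4: 0  1  1  2  2  3  3  3  3  3  4
  row 5: 0  1  1  2  2  3  3  3  4  4  5
  row 6: 0  1  1  2  2  3  3  3  4  5  6
  row 7: 0  1  1  2  2  3  4  4  5  6  7
  row 8: 0  1  2  3  3  4  5  5  6  7  8
  row 9: 0  1  2  3  3  4  5  6  7  8  9
  row 10: 1  2  3  4  4  5  6  7  8  9  10
  row 11: 1  2  3  4  5  6  7  8  9  10  11

so w = (4, 2, 6, 11, 9, 10, 7, 3, 8, 1, 5).

ℓ(w)=30; the 7 essential cells (i,j,r):

[(1, 3, 0), (4, 10, 3), (6, 8, 3), (7, 3, 1), (7, 5, 2), (9, 1, 0), (9, 5, 3)]


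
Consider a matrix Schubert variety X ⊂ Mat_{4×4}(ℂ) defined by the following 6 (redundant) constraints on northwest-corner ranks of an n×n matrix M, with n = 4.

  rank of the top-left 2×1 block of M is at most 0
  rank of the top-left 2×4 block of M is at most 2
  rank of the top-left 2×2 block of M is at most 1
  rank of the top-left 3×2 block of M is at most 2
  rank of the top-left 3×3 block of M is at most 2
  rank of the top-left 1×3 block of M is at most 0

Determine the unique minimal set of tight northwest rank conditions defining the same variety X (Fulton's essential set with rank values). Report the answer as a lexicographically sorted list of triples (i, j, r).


Computing R[i][j] = min implied NW-rank bound (n=4, 6 conditions):

  i=1: 0  0  0  1
  i=2: 0  1  1  2
  i=3: 1  2  2  3
  i=4: 1  2  3  4

second differences of R give the permutation w = (4, 2, 1, 3).

|D(w)|=4, |Ess(w)|=2:

[(1, 3, 0), (2, 1, 0)]


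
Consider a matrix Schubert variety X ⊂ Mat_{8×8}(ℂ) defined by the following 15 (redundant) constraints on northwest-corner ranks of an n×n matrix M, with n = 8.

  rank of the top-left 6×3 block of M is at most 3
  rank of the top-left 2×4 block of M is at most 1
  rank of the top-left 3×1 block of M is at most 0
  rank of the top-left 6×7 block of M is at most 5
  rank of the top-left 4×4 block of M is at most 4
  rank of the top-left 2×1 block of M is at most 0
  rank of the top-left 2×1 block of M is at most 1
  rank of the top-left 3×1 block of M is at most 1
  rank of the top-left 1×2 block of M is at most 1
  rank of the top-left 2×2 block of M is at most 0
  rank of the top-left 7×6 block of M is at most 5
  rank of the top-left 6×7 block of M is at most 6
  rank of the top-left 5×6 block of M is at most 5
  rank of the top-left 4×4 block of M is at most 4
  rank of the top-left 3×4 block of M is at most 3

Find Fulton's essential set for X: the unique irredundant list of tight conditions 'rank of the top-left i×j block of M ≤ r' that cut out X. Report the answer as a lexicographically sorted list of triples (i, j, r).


Propagating the 15 rank bounds to every northwest block:

  row 1: 0, 0, 1, 1, 1, 1, 1, 1
  row 2: 0, 0, 1, 1, 2, 2, 2, 2
  row 3: 0, 1, 2, 2, 3, 3, 3, 3
  row 4: 1, 2, 3, 3, 4, 4, 4, 4
  row 5: 1, 2, 3, 4, 5, 5, 5, 5
  row 6: 1, 2, 3, 4, 5, 5, 5, 6
  row 7: 1, 2, 3, 4, 5, 5, 6, 7
  row 8: 1, 2, 3, 4, 5, 6, 7, 8

second differences of R give the permutation w = (3, 5, 2, 1, 4, 8, 7, 6).

Rothe diagram D(w) (9 cells), 5 SE-corners (essential conditions):

[(2, 2, 0), (2, 4, 1), (3, 1, 0), (6, 7, 5), (7, 6, 5)]


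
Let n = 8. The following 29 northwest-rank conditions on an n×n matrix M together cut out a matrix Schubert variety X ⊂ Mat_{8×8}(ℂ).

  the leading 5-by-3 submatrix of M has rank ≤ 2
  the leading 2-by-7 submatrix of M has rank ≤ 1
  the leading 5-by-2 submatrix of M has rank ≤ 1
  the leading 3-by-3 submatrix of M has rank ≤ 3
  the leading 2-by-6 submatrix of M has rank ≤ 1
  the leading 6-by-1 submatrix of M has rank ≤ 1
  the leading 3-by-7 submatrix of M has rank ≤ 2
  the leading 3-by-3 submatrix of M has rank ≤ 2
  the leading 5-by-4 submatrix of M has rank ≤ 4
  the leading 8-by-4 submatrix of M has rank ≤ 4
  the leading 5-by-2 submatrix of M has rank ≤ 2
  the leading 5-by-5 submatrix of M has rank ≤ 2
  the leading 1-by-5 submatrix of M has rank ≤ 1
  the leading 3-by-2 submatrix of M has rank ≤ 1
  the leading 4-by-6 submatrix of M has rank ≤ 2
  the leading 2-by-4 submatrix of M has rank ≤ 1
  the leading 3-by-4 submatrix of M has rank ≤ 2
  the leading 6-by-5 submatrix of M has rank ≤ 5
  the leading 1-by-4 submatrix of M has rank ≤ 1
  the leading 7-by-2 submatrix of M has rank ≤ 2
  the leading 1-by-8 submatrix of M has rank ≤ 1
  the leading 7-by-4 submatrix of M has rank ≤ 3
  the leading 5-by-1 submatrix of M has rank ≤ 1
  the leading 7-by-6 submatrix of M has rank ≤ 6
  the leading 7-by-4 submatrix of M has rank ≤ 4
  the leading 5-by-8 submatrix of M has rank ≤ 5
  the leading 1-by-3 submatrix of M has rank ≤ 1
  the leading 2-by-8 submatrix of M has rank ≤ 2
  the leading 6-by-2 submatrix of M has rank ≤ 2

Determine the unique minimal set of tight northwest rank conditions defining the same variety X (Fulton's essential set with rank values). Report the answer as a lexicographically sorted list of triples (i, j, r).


Rank table r_w(8×8) implied by the 29 constraints:

  row 1: 1  1  1  1  1  1  1  1
  row 2: 1  1  1  1  1  1  1  2
  row 3: 1  1  2  2  2  2  2  3
  row 4: 1  1  2  2  2  2  3  4
  row 5: 1  1  2  2  2  3  4  5
  row 6: 1  2  3  3  3  4  5  6
  row 7: 1  2  3  3  4  5  6  7
  row 8: 1  2  3  4  5  6  7  8

hence w(1..8) = (1, 8, 3, 7, 6, 2, 5, 4).

D(w) has 15 cells with 5 SE-corners; essential set:

[(2, 7, 1), (4, 6, 2), (5, 2, 1), (5, 5, 2), (7, 4, 3)]


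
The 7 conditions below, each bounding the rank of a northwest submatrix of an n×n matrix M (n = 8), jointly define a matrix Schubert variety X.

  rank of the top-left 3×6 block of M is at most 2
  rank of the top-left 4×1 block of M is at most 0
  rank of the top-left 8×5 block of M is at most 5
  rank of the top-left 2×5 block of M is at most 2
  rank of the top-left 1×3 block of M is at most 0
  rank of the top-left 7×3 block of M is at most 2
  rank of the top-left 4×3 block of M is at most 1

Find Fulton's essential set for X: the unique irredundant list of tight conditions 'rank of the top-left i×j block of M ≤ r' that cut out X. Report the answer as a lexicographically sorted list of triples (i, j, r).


Rank table r_w(8×8) implied by the 7 constraints:

  i=1: 0 | 0 | 0 | 1 | 1 | 1 | 1 | 1
  i=2: 0 | 1 | 1 | 2 | 2 | 2 | 2 | 2
  i=3: 0 | 1 | 1 | 2 | 2 | 2 | 3 | 3
  i=4: 0 | 1 | 1 | 2 | 3 | 3 | 4 | 4
  i=5: 1 | 2 | 2 | 3 | 4 | 4 | 5 | 5
  i=6: 1 | 2 | 2 | 3 | 4 | 5 | 6 | 6
  i=7: 1 | 2 | 2 | 3 | 4 | 5 | 6 | 7
  i=8: 1 | 2 | 3 | 4 | 5 | 6 | 7 | 8

hence w(1..8) = (4, 2, 7, 5, 1, 6, 8, 3).

|D(w)|=12, |Ess(w)|=5:

[(1, 3, 0), (3, 6, 2), (4, 1, 0), (4, 3, 1), (7, 3, 2)]


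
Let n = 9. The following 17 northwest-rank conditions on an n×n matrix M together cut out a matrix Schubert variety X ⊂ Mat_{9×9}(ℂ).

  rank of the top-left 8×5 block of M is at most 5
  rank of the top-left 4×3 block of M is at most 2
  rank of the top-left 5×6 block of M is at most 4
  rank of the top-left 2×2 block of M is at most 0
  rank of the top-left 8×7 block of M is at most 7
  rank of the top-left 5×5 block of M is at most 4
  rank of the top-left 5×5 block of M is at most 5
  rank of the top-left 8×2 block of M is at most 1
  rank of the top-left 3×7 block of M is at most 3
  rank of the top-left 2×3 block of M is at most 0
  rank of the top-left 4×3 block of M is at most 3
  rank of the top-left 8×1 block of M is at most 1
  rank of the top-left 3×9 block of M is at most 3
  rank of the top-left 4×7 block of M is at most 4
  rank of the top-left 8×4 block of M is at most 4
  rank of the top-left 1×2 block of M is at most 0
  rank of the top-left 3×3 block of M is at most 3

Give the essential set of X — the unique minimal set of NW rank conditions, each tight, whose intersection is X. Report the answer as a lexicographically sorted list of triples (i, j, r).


Propagating the 17 rank bounds to every northwest block:

  i=1: 0  0  0  1  1  1  1  1  1
  i=2: 0  0  0  1  2  2  2  2  2
  i=3: 1  1  1  2  3  3  3  3  3
  i=4: 1  1  2  3  4  4  4  4  4
  i=5: 1  1  2  3  4  4  5  5  5
  i=6: 1  1  2  3  4  5  6  6  6
  i=7: 1  1  2  3  4  5  6  7  7
  i=8: 1  1  2  3  4  5  6  7  8
  i=9: 1  2  3  4  5  6  7  8  9

second differences of R give the permutation w = (4, 5, 1, 3, 7, 6, 8, 9, 2).

3 SE-corners of the 12-cell Rothe diagram give Ess(w):

[(2, 3, 0), (5, 6, 4), (8, 2, 1)]
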